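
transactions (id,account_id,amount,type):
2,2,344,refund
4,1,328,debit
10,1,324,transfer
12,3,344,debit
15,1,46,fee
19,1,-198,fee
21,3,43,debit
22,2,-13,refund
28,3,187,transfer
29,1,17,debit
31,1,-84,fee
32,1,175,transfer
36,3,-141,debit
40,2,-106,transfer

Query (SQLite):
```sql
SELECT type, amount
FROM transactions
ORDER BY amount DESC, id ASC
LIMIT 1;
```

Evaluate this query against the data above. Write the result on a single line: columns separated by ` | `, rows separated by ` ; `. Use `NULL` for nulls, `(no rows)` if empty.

Sort by amount desc, tiebreak id asc: (344, id=2), (344, id=12), (328, id=4), (324, id=10) …. Take first 1.

refund | 344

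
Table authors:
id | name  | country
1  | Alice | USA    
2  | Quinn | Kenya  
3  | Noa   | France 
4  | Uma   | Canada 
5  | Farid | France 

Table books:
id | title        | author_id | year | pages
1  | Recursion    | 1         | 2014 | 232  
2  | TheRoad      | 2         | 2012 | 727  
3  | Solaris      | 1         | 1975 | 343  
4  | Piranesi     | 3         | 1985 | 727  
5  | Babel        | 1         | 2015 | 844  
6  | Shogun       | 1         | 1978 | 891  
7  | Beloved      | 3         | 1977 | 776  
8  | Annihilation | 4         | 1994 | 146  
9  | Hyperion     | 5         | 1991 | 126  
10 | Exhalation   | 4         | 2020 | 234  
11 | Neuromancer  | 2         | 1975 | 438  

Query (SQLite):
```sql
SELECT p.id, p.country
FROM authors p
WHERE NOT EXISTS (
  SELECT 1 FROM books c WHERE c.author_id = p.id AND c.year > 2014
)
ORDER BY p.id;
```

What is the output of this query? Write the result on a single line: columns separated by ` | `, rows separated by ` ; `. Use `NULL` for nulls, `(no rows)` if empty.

2 | Kenya ; 3 | France ; 5 | France

For each authors row, check whether any books with matching author_id has year > 2014.
Keep rows where that is false.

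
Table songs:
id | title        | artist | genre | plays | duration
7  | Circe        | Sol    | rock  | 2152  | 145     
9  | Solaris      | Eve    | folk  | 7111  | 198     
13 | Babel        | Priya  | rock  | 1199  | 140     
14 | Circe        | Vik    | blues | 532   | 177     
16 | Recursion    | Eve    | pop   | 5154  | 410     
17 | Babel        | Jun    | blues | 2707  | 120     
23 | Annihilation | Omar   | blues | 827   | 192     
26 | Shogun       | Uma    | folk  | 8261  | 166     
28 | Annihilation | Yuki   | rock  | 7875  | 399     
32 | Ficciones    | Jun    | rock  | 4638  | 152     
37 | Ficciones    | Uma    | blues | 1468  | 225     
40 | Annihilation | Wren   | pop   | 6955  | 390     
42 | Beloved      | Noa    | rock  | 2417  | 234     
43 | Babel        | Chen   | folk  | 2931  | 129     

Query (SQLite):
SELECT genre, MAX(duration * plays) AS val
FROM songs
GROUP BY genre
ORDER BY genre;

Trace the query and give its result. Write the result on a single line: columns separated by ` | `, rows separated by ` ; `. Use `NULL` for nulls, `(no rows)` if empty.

blues | 330300 ; folk | 1407978 ; pop | 2712450 ; rock | 3142125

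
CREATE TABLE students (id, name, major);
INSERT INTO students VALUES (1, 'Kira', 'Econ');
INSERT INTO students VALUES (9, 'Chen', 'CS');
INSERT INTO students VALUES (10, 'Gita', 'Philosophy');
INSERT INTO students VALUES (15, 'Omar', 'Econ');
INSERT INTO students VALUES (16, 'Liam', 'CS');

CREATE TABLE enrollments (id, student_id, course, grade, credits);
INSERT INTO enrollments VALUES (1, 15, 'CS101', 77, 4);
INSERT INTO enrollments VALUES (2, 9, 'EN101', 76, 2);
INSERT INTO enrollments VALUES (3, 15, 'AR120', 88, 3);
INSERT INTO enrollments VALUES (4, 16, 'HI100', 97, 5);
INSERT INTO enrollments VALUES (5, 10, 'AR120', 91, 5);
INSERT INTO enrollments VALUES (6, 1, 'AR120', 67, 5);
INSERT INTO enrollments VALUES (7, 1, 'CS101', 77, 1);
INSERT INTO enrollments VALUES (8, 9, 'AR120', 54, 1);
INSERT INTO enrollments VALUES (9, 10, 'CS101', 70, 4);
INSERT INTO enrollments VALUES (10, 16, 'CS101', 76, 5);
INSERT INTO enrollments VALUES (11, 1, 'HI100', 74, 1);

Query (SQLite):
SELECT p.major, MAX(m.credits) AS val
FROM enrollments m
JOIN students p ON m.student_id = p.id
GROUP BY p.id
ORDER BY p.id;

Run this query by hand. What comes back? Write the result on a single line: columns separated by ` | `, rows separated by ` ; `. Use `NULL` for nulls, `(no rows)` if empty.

Econ | 5 ; CS | 2 ; Philosophy | 5 ; Econ | 4 ; CS | 5

Join each enrollments row to its students via student_id.
Group joined rows by students.id; compute MAX(m.credits) per group.
  1: ids {6, 7, 11} → MAX(m.credits)=5
  9: ids {2, 8} → MAX(m.credits)=2
  10: ids {5, 9} → MAX(m.credits)=5
  15: ids {1, 3} → MAX(m.credits)=4
  16: ids {4, 10} → MAX(m.credits)=5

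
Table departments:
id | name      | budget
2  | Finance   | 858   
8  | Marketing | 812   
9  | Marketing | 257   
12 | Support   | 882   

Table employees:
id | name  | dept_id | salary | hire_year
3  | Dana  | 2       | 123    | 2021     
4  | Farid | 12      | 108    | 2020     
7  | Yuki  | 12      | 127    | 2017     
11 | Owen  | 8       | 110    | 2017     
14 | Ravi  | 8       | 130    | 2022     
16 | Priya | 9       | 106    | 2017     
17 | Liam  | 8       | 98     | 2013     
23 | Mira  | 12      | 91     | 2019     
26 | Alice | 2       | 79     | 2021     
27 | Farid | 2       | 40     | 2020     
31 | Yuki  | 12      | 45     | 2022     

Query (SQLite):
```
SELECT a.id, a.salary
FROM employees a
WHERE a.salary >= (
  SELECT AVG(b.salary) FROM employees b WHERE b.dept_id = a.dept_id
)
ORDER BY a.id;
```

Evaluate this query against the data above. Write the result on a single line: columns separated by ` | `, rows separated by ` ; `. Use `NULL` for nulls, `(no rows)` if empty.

3 | 123 ; 4 | 108 ; 7 | 127 ; 14 | 130 ; 16 | 106

For each employees row a, compute AVG(salary) over rows sharing a.dept_id.
Keep row a if a.salary >= that per-group AVG.
  dept_id=2: AVG(salary) = 80.666667
  dept_id=8: AVG(salary) = 112.666667
  dept_id=9: AVG(salary) = 106.0
  dept_id=12: AVG(salary) = 92.75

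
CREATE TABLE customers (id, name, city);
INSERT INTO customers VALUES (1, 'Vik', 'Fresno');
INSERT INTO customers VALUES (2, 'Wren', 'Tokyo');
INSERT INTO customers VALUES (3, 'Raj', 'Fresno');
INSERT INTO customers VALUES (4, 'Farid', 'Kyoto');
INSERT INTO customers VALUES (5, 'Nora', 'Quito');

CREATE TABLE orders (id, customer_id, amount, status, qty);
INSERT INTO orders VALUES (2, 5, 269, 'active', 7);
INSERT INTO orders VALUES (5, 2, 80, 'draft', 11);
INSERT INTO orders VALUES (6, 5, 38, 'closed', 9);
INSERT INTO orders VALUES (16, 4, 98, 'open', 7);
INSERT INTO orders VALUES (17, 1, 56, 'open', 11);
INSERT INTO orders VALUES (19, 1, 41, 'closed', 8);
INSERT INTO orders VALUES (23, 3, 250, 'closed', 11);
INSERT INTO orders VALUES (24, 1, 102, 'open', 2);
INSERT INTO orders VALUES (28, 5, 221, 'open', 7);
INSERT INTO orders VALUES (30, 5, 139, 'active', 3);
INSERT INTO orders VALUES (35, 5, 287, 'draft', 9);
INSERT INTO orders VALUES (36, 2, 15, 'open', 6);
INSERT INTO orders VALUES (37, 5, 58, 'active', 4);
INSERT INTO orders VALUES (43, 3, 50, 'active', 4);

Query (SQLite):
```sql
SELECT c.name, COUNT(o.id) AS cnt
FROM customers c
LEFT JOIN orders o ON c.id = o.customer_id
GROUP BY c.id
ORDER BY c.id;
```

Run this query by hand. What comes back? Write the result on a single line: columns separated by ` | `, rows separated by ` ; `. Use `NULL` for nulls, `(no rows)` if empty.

Vik | 3 ; Wren | 2 ; Raj | 2 ; Farid | 1 ; Nora | 6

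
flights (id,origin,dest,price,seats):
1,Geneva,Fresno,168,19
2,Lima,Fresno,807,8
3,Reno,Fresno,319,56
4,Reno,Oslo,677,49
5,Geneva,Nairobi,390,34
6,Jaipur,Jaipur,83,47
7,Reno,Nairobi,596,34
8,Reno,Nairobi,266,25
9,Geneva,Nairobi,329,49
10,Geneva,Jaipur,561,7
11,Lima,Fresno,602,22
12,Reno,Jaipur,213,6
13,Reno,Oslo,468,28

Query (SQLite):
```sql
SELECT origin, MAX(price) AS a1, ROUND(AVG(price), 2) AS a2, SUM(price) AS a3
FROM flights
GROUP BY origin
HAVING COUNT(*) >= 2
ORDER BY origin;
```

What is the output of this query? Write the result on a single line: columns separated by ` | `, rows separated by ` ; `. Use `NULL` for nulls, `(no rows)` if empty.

Group flights by origin.
Per group compute: MAX(price), ROUND(AVG(price), 2), SUM(price).
HAVING: drop groups with fewer than 2 rows.
  Geneva: ids {1, 5, 9, 10} → MAX(price)=561, ROUND(AVG(price), 2)=362, SUM(price)=1448
  Jaipur: ids {6} → MAX(price)=83, ROUND(AVG(price), 2)=83, SUM(price)=83
  Lima: ids {2, 11} → MAX(price)=807, ROUND(AVG(price), 2)=704.5, SUM(price)=1409
  Reno: ids {3, 4, 7, 8, 12, 13} → MAX(price)=677, ROUND(AVG(price), 2)=423.17, SUM(price)=2539

Geneva | 561 | 362 | 1448 ; Lima | 807 | 704.5 | 1409 ; Reno | 677 | 423.17 | 2539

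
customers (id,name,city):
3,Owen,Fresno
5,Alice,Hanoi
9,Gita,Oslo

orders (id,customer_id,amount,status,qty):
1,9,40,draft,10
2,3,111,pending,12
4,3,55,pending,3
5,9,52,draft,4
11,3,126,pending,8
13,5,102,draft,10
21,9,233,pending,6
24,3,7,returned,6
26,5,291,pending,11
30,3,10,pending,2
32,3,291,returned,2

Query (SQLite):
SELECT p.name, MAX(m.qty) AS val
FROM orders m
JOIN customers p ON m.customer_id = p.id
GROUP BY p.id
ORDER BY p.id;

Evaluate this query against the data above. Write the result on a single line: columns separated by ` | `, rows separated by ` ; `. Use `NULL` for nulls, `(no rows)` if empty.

Owen | 12 ; Alice | 11 ; Gita | 10

Join each orders row to its customers via customer_id.
Group joined rows by customers.id; compute MAX(m.qty) per group.
  3: ids {2, 4, 11, 24, 30, 32} → MAX(m.qty)=12
  5: ids {13, 26} → MAX(m.qty)=11
  9: ids {1, 5, 21} → MAX(m.qty)=10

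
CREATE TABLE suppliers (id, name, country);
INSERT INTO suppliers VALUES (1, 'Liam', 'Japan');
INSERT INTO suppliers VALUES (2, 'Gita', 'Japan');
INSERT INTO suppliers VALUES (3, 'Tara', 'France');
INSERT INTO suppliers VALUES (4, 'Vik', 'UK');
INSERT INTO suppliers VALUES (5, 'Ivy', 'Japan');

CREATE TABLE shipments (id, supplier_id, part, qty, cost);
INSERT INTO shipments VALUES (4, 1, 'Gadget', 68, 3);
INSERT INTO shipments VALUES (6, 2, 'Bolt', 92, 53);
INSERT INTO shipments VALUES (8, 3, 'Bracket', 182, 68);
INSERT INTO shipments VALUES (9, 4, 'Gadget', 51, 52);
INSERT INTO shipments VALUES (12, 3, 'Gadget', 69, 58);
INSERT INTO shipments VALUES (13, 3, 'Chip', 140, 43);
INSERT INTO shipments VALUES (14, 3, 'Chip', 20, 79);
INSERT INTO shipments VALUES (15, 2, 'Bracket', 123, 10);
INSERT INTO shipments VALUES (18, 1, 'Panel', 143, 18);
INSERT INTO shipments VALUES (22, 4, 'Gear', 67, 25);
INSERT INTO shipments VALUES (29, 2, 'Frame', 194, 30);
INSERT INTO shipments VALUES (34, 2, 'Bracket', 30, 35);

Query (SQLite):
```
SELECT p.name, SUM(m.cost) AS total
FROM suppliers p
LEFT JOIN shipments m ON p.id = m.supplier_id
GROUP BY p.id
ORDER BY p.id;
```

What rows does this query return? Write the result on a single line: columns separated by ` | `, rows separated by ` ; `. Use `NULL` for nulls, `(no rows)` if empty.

LEFT JOIN keeps every suppliers row; unmatched ones get NULL for shipments columns.
Group by suppliers.id and compute SUM(m.cost). SUM over an all-NULL group is NULL.
  1: ids {4, 18} → SUM(m.cost)=21
  2: ids {6, 15, 29, 34} → SUM(m.cost)=128
  3: ids {8, 12, 13, 14} → SUM(m.cost)=248
  4: ids {9, 22} → SUM(m.cost)=77
  5: ids {—} → SUM(m.cost)=NULL

Liam | 21 ; Gita | 128 ; Tara | 248 ; Vik | 77 ; Ivy | NULL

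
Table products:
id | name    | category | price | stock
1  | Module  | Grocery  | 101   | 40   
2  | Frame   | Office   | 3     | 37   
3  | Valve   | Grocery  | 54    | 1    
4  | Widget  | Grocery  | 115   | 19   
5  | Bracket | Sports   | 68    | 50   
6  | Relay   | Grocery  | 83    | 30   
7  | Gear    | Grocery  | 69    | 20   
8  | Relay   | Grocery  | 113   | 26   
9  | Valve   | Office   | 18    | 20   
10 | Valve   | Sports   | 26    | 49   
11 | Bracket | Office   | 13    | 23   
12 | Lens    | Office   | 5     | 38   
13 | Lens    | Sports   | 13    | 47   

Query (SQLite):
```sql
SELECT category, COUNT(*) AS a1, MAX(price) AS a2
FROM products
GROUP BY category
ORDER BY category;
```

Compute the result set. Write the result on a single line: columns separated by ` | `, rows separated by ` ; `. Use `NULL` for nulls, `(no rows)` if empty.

Group products by category.
Per group compute: COUNT(*), MAX(price).
  Grocery: ids {1, 3, 4, 6, 7, 8} → COUNT(*)=6, MAX(price)=115
  Office: ids {2, 9, 11, 12} → COUNT(*)=4, MAX(price)=18
  Sports: ids {5, 10, 13} → COUNT(*)=3, MAX(price)=68

Grocery | 6 | 115 ; Office | 4 | 18 ; Sports | 3 | 68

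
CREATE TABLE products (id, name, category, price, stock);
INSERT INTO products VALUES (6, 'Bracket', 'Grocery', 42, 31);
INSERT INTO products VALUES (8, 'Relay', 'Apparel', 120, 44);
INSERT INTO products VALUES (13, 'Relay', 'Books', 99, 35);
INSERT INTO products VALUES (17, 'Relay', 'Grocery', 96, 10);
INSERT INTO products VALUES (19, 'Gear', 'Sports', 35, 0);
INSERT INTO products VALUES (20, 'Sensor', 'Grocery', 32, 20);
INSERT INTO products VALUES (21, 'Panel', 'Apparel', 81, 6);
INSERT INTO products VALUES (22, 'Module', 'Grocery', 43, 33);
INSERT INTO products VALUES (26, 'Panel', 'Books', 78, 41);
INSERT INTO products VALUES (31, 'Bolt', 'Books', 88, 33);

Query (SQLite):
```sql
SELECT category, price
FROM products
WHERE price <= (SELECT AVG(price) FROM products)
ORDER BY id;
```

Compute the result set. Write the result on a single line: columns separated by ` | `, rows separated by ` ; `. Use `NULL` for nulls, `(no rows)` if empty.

Grocery | 42 ; Sports | 35 ; Grocery | 32 ; Grocery | 43

Scalar subquery: AVG(price) over all products rows = 71.4.
Keep rows where price <= that value.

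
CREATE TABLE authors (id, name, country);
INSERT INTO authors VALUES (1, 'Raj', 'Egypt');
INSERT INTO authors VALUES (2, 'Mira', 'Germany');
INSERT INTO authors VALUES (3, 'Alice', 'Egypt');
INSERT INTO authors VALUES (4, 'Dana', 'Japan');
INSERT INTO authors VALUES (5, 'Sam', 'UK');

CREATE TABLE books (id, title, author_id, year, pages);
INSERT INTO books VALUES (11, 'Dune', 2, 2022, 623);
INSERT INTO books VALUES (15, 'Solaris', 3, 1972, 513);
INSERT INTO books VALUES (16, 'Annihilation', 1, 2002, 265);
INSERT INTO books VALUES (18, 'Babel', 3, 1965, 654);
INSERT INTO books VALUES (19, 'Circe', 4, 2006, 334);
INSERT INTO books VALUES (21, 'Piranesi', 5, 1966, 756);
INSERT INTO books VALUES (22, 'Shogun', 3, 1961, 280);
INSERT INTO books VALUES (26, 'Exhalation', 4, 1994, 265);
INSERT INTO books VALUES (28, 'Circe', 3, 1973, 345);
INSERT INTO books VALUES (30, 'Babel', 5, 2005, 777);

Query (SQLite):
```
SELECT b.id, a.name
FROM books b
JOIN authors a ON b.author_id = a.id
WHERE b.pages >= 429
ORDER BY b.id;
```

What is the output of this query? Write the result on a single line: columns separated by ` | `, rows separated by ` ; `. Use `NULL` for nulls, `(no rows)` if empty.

Each books row matches the authors row where author_id = authors.id.
Then keep rows with b.pages >= 429.

11 | Mira ; 15 | Alice ; 18 | Alice ; 21 | Sam ; 30 | Sam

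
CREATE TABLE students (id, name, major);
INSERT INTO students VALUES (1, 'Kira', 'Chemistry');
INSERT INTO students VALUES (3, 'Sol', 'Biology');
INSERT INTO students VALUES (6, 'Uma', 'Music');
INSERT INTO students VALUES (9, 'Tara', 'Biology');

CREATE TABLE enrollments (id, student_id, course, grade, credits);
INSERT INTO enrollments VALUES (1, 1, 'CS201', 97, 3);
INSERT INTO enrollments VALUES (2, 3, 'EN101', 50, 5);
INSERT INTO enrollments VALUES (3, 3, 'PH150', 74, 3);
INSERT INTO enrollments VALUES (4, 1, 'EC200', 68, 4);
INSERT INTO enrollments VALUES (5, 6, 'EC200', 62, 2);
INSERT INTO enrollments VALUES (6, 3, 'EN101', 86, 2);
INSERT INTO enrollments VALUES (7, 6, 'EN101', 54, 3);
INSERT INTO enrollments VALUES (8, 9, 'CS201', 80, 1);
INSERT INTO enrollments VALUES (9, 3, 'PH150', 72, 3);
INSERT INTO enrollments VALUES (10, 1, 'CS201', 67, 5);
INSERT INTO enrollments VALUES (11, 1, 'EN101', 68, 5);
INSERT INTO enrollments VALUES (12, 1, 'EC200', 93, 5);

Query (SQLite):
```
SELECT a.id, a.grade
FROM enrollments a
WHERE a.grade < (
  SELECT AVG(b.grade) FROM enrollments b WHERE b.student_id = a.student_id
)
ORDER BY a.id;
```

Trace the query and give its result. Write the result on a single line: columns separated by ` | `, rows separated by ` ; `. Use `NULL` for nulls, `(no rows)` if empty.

2 | 50 ; 4 | 68 ; 7 | 54 ; 10 | 67 ; 11 | 68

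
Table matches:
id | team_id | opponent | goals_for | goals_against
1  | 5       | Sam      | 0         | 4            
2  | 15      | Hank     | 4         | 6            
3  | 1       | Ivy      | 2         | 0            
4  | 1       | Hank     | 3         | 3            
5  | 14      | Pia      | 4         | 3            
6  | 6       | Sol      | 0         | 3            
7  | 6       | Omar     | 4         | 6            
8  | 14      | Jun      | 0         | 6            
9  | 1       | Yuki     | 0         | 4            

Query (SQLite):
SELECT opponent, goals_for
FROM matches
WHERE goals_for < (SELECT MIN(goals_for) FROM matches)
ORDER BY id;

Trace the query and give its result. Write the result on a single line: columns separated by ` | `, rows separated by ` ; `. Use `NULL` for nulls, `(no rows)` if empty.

Scalar subquery: MIN(goals_for) over all matches rows = 0.
Keep rows where goals_for < that value.

(no rows)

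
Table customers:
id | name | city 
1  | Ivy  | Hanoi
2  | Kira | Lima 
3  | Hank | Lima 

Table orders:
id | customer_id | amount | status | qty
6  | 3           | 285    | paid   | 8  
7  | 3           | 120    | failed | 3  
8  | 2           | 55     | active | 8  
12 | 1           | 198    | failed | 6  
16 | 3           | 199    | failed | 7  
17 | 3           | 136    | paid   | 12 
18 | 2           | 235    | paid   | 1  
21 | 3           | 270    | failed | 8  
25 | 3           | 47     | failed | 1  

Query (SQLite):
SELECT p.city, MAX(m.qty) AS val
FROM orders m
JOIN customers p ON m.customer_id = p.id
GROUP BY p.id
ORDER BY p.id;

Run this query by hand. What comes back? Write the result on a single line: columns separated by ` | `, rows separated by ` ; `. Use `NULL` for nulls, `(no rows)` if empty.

Join each orders row to its customers via customer_id.
Group joined rows by customers.id; compute MAX(m.qty) per group.
  1: ids {12} → MAX(m.qty)=6
  2: ids {8, 18} → MAX(m.qty)=8
  3: ids {6, 7, 16, 17, 21, 25} → MAX(m.qty)=12

Hanoi | 6 ; Lima | 8 ; Lima | 12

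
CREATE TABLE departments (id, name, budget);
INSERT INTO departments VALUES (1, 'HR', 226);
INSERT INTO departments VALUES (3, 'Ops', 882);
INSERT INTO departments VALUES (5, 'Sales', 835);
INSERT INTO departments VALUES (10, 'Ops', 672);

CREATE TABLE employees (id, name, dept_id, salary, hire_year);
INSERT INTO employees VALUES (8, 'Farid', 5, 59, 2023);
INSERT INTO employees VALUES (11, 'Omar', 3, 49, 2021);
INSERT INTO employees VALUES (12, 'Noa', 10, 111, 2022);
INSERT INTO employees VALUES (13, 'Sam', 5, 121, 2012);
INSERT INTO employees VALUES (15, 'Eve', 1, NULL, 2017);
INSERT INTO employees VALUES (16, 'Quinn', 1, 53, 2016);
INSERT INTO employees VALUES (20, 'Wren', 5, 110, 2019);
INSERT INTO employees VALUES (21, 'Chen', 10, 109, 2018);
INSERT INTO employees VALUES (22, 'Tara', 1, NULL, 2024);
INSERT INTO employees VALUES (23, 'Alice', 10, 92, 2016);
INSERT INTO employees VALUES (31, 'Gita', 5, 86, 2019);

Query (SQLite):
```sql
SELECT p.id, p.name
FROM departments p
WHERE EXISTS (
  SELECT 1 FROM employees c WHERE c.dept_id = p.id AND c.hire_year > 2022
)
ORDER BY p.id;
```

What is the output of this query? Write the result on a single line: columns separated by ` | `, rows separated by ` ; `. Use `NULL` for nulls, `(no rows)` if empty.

For each departments row, check whether any employees with matching dept_id has hire_year > 2022.
Keep rows where that is true.

1 | HR ; 5 | Sales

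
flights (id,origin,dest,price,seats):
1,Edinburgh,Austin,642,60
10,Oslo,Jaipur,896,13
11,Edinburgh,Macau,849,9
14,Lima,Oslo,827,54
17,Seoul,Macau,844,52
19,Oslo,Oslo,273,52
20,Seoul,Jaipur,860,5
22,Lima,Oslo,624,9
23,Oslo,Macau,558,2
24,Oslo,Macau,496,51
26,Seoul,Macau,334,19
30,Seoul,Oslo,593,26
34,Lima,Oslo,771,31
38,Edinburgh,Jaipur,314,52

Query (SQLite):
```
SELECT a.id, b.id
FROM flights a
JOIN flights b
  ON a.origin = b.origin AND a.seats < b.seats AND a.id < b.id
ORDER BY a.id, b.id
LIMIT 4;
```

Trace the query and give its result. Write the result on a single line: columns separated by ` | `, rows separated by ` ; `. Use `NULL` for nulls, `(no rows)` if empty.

10 | 19 ; 10 | 24 ; 11 | 38 ; 20 | 26

Pairs (a,b) with same origin, a.seats < b.seats, a.id < b.id.
origin groups: Edinburgh:{1,11,38} Lima:{14,22,34} Oslo:{10,19,23,24} Seoul:{17,20,26,30}
Ordered by (a.id, b.id); first 4.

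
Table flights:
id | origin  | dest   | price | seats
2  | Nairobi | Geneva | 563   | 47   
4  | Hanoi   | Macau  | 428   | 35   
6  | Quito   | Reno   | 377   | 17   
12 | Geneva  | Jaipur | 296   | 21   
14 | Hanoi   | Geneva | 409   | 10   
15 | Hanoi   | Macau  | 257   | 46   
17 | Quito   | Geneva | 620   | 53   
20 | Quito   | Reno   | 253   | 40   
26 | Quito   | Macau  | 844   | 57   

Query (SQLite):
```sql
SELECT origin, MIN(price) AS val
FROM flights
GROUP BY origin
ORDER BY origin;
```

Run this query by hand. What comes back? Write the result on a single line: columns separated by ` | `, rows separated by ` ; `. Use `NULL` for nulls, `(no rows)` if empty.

Geneva | 296 ; Hanoi | 257 ; Nairobi | 563 ; Quito | 253

Partition flights by origin; compute MIN(price) within each group.
  Geneva: ids {12} → MIN(price)=296
  Hanoi: ids {4, 14, 15} → MIN(price)=257
  Nairobi: ids {2} → MIN(price)=563
  Quito: ids {6, 17, 20, 26} → MIN(price)=253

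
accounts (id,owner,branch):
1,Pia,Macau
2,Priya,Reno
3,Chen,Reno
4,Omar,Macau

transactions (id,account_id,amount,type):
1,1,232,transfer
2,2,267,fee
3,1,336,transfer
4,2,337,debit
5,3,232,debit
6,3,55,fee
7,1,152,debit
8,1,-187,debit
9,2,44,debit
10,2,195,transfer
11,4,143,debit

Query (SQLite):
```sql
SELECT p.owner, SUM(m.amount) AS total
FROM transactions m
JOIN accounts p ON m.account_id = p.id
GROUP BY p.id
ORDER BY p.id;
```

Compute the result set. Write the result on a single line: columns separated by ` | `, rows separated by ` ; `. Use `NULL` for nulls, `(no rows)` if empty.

Join each transactions row to its accounts via account_id.
Group joined rows by accounts.id; compute SUM(m.amount) per group.
  1: ids {1, 3, 7, 8} → SUM(m.amount)=533
  2: ids {2, 4, 9, 10} → SUM(m.amount)=843
  3: ids {5, 6} → SUM(m.amount)=287
  4: ids {11} → SUM(m.amount)=143

Pia | 533 ; Priya | 843 ; Chen | 287 ; Omar | 143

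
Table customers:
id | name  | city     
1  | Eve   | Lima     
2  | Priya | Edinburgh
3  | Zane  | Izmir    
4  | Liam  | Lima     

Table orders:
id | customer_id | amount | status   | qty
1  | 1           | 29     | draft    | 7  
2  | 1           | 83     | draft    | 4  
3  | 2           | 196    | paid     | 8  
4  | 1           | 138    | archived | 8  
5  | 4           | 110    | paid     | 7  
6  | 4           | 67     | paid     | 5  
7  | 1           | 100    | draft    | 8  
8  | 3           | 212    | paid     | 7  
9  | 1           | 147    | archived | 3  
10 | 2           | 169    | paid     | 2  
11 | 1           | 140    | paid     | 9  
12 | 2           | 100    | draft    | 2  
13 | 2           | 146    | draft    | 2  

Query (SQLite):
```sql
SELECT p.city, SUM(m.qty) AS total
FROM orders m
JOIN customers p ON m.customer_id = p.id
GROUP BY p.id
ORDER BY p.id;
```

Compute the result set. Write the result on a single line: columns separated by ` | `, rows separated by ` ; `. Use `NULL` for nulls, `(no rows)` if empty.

Join each orders row to its customers via customer_id.
Group joined rows by customers.id; compute SUM(m.qty) per group.
  1: ids {1, 2, 4, 7, 9, 11} → SUM(m.qty)=39
  2: ids {3, 10, 12, 13} → SUM(m.qty)=14
  3: ids {8} → SUM(m.qty)=7
  4: ids {5, 6} → SUM(m.qty)=12

Lima | 39 ; Edinburgh | 14 ; Izmir | 7 ; Lima | 12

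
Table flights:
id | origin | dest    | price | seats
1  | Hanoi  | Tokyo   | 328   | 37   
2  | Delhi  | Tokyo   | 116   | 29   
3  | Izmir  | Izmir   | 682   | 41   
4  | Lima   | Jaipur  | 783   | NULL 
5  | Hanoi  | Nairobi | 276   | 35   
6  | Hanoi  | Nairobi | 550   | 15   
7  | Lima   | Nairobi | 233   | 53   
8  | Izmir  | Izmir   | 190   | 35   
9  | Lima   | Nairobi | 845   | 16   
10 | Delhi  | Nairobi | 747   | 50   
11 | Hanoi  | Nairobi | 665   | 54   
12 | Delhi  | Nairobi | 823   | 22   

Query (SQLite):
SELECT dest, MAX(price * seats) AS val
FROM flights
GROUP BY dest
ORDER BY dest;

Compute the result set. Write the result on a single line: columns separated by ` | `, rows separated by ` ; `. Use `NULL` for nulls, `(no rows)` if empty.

Izmir | 27962 ; Jaipur | NULL ; Nairobi | 37350 ; Tokyo | 12136

For each row compute price * seats.
Group by dest; take MAX of the expression per group.
  Izmir: ids {3, 8} → MAX(price * seats)=27962
  Jaipur: ids {4} → MAX(price * seats)=NULL
  Nairobi: ids {5, 6, 7, 9, 10, 11, 12} → MAX(price * seats)=37350
  Tokyo: ids {1, 2} → MAX(price * seats)=12136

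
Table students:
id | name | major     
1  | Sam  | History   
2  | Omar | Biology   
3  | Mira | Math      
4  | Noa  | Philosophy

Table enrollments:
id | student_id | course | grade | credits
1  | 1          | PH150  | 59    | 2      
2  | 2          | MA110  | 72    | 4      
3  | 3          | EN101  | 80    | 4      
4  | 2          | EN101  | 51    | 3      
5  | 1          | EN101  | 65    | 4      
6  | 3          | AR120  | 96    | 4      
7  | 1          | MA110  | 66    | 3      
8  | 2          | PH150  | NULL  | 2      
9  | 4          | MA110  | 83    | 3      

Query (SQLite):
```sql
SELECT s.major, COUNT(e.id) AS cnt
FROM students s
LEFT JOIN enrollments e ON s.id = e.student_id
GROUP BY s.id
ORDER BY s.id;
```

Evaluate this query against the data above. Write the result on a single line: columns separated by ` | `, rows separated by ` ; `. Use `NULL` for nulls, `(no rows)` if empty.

History | 3 ; Biology | 3 ; Math | 2 ; Philosophy | 1

LEFT JOIN keeps every students row; unmatched ones get NULL for enrollments columns.
Group by students.id and compute COUNT(e.id). COUNT(col) of an all-NULL group is 0.
  1: ids {1, 5, 7} → COUNT(e.id)=3
  2: ids {2, 4, 8} → COUNT(e.id)=3
  3: ids {3, 6} → COUNT(e.id)=2
  4: ids {9} → COUNT(e.id)=1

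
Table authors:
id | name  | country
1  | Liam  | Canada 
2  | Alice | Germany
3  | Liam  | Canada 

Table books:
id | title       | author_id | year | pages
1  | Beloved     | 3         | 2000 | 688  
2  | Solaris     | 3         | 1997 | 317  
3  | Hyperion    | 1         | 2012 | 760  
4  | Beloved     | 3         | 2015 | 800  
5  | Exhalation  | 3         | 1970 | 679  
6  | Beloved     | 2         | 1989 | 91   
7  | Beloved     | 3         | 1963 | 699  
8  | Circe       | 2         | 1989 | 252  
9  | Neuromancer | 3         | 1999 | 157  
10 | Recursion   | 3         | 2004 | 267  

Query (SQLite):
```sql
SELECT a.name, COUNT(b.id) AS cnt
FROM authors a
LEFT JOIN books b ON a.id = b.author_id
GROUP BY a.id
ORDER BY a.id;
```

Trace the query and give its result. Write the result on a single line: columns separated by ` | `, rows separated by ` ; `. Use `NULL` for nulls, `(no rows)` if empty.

LEFT JOIN keeps every authors row; unmatched ones get NULL for books columns.
Group by authors.id and compute COUNT(b.id). COUNT(col) of an all-NULL group is 0.
  1: ids {3} → COUNT(b.id)=1
  2: ids {6, 8} → COUNT(b.id)=2
  3: ids {1, 2, 4, 5, 7, 9, 10} → COUNT(b.id)=7

Liam | 1 ; Alice | 2 ; Liam | 7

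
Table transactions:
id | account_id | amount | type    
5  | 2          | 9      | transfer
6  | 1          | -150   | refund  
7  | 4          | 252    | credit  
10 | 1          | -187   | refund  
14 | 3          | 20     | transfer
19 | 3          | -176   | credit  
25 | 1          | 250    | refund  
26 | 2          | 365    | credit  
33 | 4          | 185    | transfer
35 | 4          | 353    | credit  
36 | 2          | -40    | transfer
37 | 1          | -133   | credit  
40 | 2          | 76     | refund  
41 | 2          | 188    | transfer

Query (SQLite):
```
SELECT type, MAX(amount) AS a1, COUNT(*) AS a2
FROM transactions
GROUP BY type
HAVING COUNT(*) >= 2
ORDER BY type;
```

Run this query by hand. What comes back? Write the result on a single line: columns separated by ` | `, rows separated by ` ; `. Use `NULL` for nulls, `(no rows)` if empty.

credit | 365 | 5 ; refund | 250 | 4 ; transfer | 188 | 5

Group transactions by type.
Per group compute: MAX(amount), COUNT(*).
HAVING: drop groups with fewer than 2 rows.
  credit: ids {7, 19, 26, 35, 37} → MAX(amount)=365, COUNT(*)=5
  refund: ids {6, 10, 25, 40} → MAX(amount)=250, COUNT(*)=4
  transfer: ids {5, 14, 33, 36, 41} → MAX(amount)=188, COUNT(*)=5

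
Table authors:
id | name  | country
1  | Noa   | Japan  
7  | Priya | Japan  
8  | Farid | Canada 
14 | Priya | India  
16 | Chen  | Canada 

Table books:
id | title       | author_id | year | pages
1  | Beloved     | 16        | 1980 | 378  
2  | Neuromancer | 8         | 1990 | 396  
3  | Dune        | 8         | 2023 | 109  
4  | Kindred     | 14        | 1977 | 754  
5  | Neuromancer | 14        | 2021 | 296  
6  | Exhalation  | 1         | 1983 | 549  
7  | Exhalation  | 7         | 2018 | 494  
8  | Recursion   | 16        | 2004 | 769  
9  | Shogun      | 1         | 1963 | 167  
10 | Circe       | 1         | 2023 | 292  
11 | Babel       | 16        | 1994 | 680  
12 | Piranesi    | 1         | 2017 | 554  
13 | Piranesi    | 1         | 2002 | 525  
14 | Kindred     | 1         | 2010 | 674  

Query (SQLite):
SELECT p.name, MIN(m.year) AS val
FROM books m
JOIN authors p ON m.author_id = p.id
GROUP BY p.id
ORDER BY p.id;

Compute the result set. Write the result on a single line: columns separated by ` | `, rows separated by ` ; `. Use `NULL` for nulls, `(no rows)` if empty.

Join each books row to its authors via author_id.
Group joined rows by authors.id; compute MIN(m.year) per group.
  1: ids {6, 9, 10, 12, 13, 14} → MIN(m.year)=1963
  7: ids {7} → MIN(m.year)=2018
  8: ids {2, 3} → MIN(m.year)=1990
  14: ids {4, 5} → MIN(m.year)=1977
  16: ids {1, 8, 11} → MIN(m.year)=1980

Noa | 1963 ; Priya | 2018 ; Farid | 1990 ; Priya | 1977 ; Chen | 1980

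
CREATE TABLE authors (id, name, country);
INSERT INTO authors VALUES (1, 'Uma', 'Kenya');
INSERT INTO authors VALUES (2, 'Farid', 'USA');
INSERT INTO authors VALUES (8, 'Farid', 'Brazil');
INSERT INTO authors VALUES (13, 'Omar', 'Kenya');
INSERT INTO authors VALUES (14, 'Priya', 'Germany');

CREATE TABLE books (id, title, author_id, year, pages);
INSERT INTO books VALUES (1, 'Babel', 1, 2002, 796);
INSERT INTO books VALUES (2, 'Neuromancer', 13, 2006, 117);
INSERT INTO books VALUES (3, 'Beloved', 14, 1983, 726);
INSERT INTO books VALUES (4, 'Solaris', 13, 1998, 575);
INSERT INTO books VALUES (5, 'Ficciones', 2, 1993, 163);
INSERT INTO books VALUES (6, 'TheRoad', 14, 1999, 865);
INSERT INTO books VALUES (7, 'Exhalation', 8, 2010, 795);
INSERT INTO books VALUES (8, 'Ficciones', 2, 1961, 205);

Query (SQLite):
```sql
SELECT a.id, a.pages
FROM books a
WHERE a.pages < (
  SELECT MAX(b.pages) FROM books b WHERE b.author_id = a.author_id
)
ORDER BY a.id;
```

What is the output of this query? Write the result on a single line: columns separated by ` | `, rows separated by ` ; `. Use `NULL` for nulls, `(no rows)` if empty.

2 | 117 ; 3 | 726 ; 5 | 163

For each books row a, compute MAX(pages) over rows sharing a.author_id.
Keep row a if a.pages < that per-group MAX.
  author_id=1: MAX(pages) = 796
  author_id=2: MAX(pages) = 205
  author_id=8: MAX(pages) = 795
  author_id=13: MAX(pages) = 575
  author_id=14: MAX(pages) = 865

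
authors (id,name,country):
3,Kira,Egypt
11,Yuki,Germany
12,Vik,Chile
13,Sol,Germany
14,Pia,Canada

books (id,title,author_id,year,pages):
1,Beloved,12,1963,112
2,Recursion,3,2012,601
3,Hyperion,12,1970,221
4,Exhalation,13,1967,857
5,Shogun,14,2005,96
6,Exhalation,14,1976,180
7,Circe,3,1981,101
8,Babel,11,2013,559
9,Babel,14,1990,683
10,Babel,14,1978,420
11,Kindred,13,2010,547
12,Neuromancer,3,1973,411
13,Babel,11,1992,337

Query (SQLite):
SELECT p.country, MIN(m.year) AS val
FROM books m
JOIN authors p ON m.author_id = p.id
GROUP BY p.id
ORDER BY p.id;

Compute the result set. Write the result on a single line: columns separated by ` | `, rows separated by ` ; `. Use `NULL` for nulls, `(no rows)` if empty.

Join each books row to its authors via author_id.
Group joined rows by authors.id; compute MIN(m.year) per group.
  3: ids {2, 7, 12} → MIN(m.year)=1973
  11: ids {8, 13} → MIN(m.year)=1992
  12: ids {1, 3} → MIN(m.year)=1963
  13: ids {4, 11} → MIN(m.year)=1967
  14: ids {5, 6, 9, 10} → MIN(m.year)=1976

Egypt | 1973 ; Germany | 1992 ; Chile | 1963 ; Germany | 1967 ; Canada | 1976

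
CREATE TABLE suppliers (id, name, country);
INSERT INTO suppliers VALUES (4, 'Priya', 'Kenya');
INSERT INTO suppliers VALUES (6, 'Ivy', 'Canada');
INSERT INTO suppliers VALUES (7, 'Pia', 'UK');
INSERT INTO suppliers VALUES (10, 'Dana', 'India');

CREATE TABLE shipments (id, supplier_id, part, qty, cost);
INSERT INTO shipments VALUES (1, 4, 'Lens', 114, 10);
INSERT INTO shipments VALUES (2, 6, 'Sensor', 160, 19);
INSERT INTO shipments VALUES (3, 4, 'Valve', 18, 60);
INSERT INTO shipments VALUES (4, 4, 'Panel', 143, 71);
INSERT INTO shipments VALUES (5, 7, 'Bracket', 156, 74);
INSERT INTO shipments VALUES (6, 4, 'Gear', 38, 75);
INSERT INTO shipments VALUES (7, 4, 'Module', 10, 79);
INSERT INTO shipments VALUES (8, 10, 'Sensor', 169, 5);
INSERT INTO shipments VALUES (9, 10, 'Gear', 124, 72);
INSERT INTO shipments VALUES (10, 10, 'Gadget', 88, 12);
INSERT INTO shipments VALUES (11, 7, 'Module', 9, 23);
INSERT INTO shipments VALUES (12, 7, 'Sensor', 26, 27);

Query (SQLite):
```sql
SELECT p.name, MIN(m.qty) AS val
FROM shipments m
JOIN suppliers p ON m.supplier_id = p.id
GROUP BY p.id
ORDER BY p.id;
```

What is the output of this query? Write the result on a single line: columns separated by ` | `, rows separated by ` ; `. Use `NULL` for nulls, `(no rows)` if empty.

Join each shipments row to its suppliers via supplier_id.
Group joined rows by suppliers.id; compute MIN(m.qty) per group.
  4: ids {1, 3, 4, 6, 7} → MIN(m.qty)=10
  6: ids {2} → MIN(m.qty)=160
  7: ids {5, 11, 12} → MIN(m.qty)=9
  10: ids {8, 9, 10} → MIN(m.qty)=88

Priya | 10 ; Ivy | 160 ; Pia | 9 ; Dana | 88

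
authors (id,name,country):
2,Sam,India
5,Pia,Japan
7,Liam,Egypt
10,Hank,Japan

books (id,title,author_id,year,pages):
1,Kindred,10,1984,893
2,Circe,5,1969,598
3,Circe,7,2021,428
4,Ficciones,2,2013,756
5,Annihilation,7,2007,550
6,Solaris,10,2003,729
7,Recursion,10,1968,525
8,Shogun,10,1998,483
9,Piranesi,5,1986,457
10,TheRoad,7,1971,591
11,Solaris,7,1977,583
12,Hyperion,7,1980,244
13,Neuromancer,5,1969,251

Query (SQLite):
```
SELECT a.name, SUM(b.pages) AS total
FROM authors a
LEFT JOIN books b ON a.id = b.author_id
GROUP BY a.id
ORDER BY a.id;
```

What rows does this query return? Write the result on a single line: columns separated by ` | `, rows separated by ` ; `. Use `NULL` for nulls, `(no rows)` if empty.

Sam | 756 ; Pia | 1306 ; Liam | 2396 ; Hank | 2630

LEFT JOIN keeps every authors row; unmatched ones get NULL for books columns.
Group by authors.id and compute SUM(b.pages). SUM over an all-NULL group is NULL.
  2: ids {4} → SUM(b.pages)=756
  5: ids {2, 9, 13} → SUM(b.pages)=1306
  7: ids {3, 5, 10, 11, 12} → SUM(b.pages)=2396
  10: ids {1, 6, 7, 8} → SUM(b.pages)=2630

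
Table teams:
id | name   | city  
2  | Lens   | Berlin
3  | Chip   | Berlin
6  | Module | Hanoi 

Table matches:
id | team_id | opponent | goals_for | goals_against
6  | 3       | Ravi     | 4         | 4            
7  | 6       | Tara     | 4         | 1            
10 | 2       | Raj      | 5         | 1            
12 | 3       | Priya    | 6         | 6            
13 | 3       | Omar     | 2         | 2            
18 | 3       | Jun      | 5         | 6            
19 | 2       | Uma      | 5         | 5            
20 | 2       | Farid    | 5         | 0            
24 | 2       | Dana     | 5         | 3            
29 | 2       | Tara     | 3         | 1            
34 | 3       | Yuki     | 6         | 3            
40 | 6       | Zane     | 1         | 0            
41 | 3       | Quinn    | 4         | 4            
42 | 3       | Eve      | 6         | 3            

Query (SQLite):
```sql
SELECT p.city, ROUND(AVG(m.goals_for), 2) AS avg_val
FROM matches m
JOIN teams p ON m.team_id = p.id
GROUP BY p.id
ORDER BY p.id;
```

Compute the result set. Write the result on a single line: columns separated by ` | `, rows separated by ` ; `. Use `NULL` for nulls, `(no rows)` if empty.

Berlin | 4.6 ; Berlin | 4.71 ; Hanoi | 2.5

Join each matches row to its teams via team_id.
Group joined rows by teams.id; compute ROUND(AVG(m.goals_for), 2) per group.
  2: ids {10, 19, 20, 24, 29} → ROUND(AVG(m.goals_for), 2)=4.6
  3: ids {6, 12, 13, 18, 34, 41, 42} → ROUND(AVG(m.goals_for), 2)=4.71
  6: ids {7, 40} → ROUND(AVG(m.goals_for), 2)=2.5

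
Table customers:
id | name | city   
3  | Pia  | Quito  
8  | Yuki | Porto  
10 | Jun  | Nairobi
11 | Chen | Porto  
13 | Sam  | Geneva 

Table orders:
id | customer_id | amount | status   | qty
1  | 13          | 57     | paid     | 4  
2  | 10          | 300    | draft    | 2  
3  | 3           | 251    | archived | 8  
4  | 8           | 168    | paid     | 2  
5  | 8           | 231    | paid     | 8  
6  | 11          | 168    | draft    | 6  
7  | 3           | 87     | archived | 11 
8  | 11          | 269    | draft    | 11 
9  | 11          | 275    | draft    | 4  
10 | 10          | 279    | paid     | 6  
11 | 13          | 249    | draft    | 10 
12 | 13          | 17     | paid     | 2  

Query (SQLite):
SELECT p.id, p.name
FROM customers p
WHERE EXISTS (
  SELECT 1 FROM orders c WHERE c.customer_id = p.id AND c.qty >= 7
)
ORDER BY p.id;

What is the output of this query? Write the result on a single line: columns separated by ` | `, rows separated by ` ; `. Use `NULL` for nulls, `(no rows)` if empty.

3 | Pia ; 8 | Yuki ; 11 | Chen ; 13 | Sam

For each customers row, check whether any orders with matching customer_id has qty >= 7.
Keep rows where that is true.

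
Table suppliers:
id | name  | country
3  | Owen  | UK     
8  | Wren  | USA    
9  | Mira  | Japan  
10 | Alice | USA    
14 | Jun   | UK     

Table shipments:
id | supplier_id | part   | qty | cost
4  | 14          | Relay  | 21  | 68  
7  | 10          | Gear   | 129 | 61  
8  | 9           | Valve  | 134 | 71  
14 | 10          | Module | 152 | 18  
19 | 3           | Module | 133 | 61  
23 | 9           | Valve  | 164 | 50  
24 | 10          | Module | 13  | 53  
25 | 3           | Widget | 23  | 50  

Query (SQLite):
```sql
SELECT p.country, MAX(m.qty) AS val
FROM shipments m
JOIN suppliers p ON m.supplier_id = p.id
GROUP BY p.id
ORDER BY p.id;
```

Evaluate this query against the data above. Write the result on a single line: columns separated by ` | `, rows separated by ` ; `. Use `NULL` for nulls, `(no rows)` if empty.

UK | 133 ; Japan | 164 ; USA | 152 ; UK | 21

Join each shipments row to its suppliers via supplier_id.
Group joined rows by suppliers.id; compute MAX(m.qty) per group.
  3: ids {19, 25} → MAX(m.qty)=133
  9: ids {8, 23} → MAX(m.qty)=164
  10: ids {7, 14, 24} → MAX(m.qty)=152
  14: ids {4} → MAX(m.qty)=21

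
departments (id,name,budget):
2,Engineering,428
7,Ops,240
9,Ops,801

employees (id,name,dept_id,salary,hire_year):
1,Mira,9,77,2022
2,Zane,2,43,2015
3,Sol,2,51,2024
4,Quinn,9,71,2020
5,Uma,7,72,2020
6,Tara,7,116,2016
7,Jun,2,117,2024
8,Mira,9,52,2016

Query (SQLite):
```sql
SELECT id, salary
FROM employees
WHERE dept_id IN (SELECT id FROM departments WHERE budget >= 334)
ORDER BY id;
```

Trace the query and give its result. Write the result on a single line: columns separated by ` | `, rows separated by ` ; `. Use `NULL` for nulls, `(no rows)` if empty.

Inner query: departments.id where budget >= 334.
Outer: keep employees rows whose dept_id is in that set.
Inner query → {2, 9}

1 | 77 ; 2 | 43 ; 3 | 51 ; 4 | 71 ; 7 | 117 ; 8 | 52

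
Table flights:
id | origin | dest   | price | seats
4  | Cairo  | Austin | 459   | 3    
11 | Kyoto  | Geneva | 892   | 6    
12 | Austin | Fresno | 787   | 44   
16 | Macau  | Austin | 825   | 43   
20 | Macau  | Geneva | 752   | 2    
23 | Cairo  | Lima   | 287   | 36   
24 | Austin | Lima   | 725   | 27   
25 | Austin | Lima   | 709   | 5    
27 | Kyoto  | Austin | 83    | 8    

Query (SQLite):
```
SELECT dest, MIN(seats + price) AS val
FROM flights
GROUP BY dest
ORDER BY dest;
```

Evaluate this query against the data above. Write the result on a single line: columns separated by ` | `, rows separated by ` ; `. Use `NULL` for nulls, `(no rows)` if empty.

For each row compute seats + price.
Group by dest; take MIN of the expression per group.
  Austin: ids {4, 16, 27} → MIN(seats + price)=91
  Fresno: ids {12} → MIN(seats + price)=831
  Geneva: ids {11, 20} → MIN(seats + price)=754
  Lima: ids {23, 24, 25} → MIN(seats + price)=323

Austin | 91 ; Fresno | 831 ; Geneva | 754 ; Lima | 323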